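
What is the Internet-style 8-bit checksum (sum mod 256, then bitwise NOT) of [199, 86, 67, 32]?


Sum = 384 mod 256 = 128
Complement = 127

127


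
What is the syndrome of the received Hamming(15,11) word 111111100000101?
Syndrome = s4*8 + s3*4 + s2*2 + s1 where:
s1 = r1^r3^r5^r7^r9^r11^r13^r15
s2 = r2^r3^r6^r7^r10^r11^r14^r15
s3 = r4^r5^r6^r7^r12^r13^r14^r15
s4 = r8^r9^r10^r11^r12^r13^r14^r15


s1=0, s2=1, s3=0, s4=0

Syndrome = 2 (error at position 2)


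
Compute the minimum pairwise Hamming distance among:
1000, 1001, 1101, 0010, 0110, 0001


Comparing all pairs, minimum distance: 1
Can detect 0 errors, correct 0 errors

1


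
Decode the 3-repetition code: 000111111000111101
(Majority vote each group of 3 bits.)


Groups: 000, 111, 111, 000, 111, 101
Majority votes: 011011

011011


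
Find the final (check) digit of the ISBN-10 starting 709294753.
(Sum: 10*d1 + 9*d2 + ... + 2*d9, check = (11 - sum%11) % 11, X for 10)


Weighted sum: 279
279 mod 11 = 4

Check digit: 7


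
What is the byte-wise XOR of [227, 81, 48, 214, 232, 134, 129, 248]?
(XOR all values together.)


XOR chain: 227 ^ 81 ^ 48 ^ 214 ^ 232 ^ 134 ^ 129 ^ 248 = 67

67


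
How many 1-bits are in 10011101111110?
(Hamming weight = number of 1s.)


Counting 1s in 10011101111110

10


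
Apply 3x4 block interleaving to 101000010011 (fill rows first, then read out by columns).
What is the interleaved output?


Matrix:
  1010
  0001
  0011
Read columns: 100000101011

100000101011


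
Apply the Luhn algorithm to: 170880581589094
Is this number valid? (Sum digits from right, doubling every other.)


Luhn sum = 65
65 mod 10 = 5

Invalid (Luhn sum mod 10 = 5)


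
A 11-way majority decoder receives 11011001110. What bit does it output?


Ones: 7 out of 11
Threshold: 6

1 (7/11 voted 1)


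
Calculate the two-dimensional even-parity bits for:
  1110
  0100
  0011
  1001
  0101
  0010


Row parities: 110001
Column parities: 0111

Row P: 110001, Col P: 0111, Corner: 1


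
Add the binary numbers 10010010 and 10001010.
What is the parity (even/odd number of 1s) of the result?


10010010 = 146
10001010 = 138
Sum = 284 = 100011100
1s count = 4

even parity (4 ones in 100011100)


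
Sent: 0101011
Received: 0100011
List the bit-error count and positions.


XOR: 0001000

1 error(s) at position(s): 3


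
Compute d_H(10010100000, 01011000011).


XOR: 11001100011
Count of 1s: 6

6


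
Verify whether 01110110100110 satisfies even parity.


Number of 1s: 8

Yes, parity is correct (8 ones)


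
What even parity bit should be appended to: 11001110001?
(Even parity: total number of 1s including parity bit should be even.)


Number of 1s in data: 6
Parity bit: 0

0


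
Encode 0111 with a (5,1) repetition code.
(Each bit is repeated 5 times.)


Each bit -> 5 copies

00000111111111111111


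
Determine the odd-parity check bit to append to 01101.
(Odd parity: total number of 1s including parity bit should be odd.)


Number of 1s in data: 3
Parity bit: 0

0


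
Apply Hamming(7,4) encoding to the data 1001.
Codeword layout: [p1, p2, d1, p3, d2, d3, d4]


Parity bits: p1=0, p2=0, p3=1

0011001


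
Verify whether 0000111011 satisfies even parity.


Number of 1s: 5

No, parity error (5 ones)


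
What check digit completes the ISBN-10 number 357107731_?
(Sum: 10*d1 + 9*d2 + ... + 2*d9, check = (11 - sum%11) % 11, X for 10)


Weighted sum: 212
212 mod 11 = 3

Check digit: 8


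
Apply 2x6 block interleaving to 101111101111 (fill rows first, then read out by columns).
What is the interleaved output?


Matrix:
  101111
  101111
Read columns: 110011111111

110011111111


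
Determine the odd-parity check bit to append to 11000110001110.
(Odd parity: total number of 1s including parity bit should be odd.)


Number of 1s in data: 7
Parity bit: 0

0


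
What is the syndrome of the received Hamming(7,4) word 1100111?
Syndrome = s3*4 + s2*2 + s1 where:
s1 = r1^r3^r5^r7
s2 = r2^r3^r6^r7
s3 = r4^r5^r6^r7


s1=1, s2=1, s3=1

Syndrome = 7 (error at position 7)


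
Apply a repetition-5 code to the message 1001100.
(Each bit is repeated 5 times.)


Each bit -> 5 copies

11111000000000011111111110000000000


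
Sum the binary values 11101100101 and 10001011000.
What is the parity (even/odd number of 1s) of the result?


11101100101 = 1893
10001011000 = 1112
Sum = 3005 = 101110111101
1s count = 9

odd parity (9 ones in 101110111101)


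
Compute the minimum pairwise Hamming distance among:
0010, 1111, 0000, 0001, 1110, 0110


Comparing all pairs, minimum distance: 1
Can detect 0 errors, correct 0 errors

1


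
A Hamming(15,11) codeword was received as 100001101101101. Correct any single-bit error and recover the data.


Syndrome = 13: error at position 13

Data: 00111101001 (corrected bit 13)


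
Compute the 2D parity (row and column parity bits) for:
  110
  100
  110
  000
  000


Row parities: 01000
Column parities: 100

Row P: 01000, Col P: 100, Corner: 1


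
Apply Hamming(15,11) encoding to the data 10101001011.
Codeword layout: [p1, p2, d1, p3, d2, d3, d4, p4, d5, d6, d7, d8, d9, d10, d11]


Parity bits: p1=1, p2=0, p3=0, p4=0

101001001001011


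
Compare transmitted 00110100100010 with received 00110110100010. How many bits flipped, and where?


XOR: 00000010000000

1 error(s) at position(s): 6


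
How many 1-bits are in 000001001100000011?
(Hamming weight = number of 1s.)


Counting 1s in 000001001100000011

5


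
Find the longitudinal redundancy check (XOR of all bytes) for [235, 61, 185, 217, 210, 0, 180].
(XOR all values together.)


XOR chain: 235 ^ 61 ^ 185 ^ 217 ^ 210 ^ 0 ^ 180 = 208

208


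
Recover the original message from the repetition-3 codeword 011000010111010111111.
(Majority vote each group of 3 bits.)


Groups: 011, 000, 010, 111, 010, 111, 111
Majority votes: 1001011

1001011


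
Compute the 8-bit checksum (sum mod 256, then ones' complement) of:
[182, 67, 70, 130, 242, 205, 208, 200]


Sum = 1304 mod 256 = 24
Complement = 231

231


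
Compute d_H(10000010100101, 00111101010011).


XOR: 10111111110110
Count of 1s: 11

11


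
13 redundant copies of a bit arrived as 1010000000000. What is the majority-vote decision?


Ones: 2 out of 13
Threshold: 7

0 (2/13 voted 1)


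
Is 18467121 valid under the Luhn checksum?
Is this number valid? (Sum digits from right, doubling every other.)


Luhn sum = 35
35 mod 10 = 5

Invalid (Luhn sum mod 10 = 5)


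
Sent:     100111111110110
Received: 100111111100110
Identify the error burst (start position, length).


XOR: 000000000010000

Burst at position 10, length 1


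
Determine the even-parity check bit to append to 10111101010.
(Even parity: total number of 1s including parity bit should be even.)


Number of 1s in data: 7
Parity bit: 1

1


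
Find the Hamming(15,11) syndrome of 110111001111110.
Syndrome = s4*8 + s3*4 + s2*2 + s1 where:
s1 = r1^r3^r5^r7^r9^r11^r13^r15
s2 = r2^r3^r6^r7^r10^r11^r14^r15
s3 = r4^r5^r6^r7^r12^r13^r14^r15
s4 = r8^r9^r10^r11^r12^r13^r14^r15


s1=1, s2=1, s3=0, s4=0

Syndrome = 3 (error at position 3)


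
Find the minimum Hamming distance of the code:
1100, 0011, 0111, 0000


Comparing all pairs, minimum distance: 1
Can detect 0 errors, correct 0 errors

1


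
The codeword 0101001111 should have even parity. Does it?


Number of 1s: 6

Yes, parity is correct (6 ones)


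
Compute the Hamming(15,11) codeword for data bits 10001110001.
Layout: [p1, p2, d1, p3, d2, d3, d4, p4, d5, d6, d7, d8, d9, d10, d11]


Parity bits: p1=0, p2=0, p3=1, p4=0

001100001110001


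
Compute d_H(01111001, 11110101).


XOR: 10001100
Count of 1s: 3

3


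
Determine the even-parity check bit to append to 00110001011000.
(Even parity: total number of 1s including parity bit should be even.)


Number of 1s in data: 5
Parity bit: 1

1


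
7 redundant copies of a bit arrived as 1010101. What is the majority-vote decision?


Ones: 4 out of 7
Threshold: 4

1 (4/7 voted 1)


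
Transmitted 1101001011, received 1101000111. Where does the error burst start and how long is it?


XOR: 0000001100

Burst at position 6, length 2


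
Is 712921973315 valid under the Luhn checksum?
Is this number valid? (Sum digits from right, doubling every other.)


Luhn sum = 56
56 mod 10 = 6

Invalid (Luhn sum mod 10 = 6)


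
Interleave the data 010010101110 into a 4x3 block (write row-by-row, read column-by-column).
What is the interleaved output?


Matrix:
  010
  010
  101
  110
Read columns: 001111010010

001111010010


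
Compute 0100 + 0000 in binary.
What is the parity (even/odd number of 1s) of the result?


0100 = 4
0000 = 0
Sum = 4 = 100
1s count = 1

odd parity (1 ones in 100)


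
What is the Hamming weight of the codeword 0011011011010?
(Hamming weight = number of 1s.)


Counting 1s in 0011011011010

7


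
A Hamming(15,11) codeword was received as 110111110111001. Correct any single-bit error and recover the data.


Syndrome = 9: error at position 9

Data: 01111111001 (corrected bit 9)


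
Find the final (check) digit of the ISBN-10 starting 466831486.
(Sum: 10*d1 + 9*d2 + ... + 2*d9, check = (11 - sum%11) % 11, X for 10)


Weighted sum: 273
273 mod 11 = 9

Check digit: 2


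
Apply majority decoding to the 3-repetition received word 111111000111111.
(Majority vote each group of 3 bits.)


Groups: 111, 111, 000, 111, 111
Majority votes: 11011

11011


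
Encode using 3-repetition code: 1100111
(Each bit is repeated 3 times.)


Each bit -> 3 copies

111111000000111111111


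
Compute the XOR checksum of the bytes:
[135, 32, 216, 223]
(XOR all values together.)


XOR chain: 135 ^ 32 ^ 216 ^ 223 = 160

160


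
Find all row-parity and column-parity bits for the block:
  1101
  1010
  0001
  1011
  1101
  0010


Row parities: 101111
Column parities: 0010

Row P: 101111, Col P: 0010, Corner: 1


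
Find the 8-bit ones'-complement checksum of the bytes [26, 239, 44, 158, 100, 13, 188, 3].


Sum = 771 mod 256 = 3
Complement = 252

252


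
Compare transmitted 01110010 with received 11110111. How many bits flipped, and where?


XOR: 10000101

3 error(s) at position(s): 0, 5, 7


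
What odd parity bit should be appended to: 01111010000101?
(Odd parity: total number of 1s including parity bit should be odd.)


Number of 1s in data: 7
Parity bit: 0

0


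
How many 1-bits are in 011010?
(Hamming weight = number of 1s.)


Counting 1s in 011010

3


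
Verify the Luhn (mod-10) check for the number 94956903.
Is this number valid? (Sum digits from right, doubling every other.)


Luhn sum = 42
42 mod 10 = 2

Invalid (Luhn sum mod 10 = 2)


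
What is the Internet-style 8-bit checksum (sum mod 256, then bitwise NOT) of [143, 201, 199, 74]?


Sum = 617 mod 256 = 105
Complement = 150

150


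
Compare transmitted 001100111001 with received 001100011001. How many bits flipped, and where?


XOR: 000000100000

1 error(s) at position(s): 6


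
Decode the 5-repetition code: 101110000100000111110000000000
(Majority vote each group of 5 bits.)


Groups: 10111, 00001, 00000, 11111, 00000, 00000
Majority votes: 100100

100100


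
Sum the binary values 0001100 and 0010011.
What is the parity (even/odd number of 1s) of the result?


0001100 = 12
0010011 = 19
Sum = 31 = 11111
1s count = 5

odd parity (5 ones in 11111)


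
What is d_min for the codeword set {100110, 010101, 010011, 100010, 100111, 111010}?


Comparing all pairs, minimum distance: 1
Can detect 0 errors, correct 0 errors

1


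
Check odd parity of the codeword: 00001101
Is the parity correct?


Number of 1s: 3

Yes, parity is correct (3 ones)


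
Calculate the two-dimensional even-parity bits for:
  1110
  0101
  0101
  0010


Row parities: 1001
Column parities: 1100

Row P: 1001, Col P: 1100, Corner: 0


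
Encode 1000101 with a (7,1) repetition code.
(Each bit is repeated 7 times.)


Each bit -> 7 copies

1111111000000000000000000000111111100000001111111


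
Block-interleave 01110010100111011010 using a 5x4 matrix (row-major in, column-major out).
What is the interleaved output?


Matrix:
  0111
  0010
  1001
  1101
  1010
Read columns: 00111100101100110110

00111100101100110110


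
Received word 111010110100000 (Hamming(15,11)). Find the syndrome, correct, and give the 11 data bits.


Syndrome = 0: no error detected

Data: 11010100000 (no errors)


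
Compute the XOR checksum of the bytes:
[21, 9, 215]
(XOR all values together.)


XOR chain: 21 ^ 9 ^ 215 = 203

203


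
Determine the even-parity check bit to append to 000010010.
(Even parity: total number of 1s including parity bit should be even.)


Number of 1s in data: 2
Parity bit: 0

0


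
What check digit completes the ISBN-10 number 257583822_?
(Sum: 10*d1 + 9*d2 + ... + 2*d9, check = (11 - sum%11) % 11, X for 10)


Weighted sum: 261
261 mod 11 = 8

Check digit: 3


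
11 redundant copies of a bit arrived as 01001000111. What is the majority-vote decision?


Ones: 5 out of 11
Threshold: 6

0 (5/11 voted 1)


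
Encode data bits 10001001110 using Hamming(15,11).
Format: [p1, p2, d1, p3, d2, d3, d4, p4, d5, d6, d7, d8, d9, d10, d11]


Parity bits: p1=1, p2=0, p3=1, p4=0

101100001001110


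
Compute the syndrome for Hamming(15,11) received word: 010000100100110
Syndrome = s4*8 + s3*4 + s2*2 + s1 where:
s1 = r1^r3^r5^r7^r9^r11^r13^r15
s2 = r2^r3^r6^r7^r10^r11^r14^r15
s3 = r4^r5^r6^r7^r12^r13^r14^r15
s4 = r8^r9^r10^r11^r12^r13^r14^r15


s1=0, s2=0, s3=1, s4=1

Syndrome = 12 (error at position 12)


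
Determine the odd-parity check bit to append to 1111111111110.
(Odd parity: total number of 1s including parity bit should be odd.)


Number of 1s in data: 12
Parity bit: 1

1


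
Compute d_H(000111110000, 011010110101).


XOR: 011101000101
Count of 1s: 6

6


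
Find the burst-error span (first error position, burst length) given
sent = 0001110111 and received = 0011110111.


XOR: 0010000000

Burst at position 2, length 1


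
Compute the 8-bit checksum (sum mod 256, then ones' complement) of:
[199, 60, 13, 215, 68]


Sum = 555 mod 256 = 43
Complement = 212

212


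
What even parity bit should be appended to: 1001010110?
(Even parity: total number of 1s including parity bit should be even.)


Number of 1s in data: 5
Parity bit: 1

1


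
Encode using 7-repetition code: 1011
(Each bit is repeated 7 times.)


Each bit -> 7 copies

1111111000000011111111111111


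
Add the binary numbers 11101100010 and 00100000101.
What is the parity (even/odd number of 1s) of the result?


11101100010 = 1890
00100000101 = 261
Sum = 2151 = 100001100111
1s count = 6

even parity (6 ones in 100001100111)


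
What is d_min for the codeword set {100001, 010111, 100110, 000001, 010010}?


Comparing all pairs, minimum distance: 1
Can detect 0 errors, correct 0 errors

1


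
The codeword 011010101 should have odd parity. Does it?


Number of 1s: 5

Yes, parity is correct (5 ones)


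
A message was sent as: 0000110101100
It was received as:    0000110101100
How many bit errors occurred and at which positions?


XOR: 0000000000000

0 errors (received matches sent)


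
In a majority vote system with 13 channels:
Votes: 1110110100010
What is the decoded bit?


Ones: 7 out of 13
Threshold: 7

1 (7/13 voted 1)


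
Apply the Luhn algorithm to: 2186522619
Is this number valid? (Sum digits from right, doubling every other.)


Luhn sum = 42
42 mod 10 = 2

Invalid (Luhn sum mod 10 = 2)


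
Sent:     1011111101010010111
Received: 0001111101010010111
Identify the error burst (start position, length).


XOR: 1010000000000000000

Burst at position 0, length 3


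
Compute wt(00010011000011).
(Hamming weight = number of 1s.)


Counting 1s in 00010011000011

5


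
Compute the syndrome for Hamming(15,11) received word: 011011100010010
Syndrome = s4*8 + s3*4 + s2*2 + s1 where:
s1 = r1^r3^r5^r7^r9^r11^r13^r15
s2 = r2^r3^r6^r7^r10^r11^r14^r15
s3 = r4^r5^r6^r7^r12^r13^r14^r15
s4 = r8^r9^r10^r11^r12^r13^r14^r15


s1=0, s2=0, s3=0, s4=0

Syndrome = 0 (no error)


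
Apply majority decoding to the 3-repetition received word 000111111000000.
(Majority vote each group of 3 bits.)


Groups: 000, 111, 111, 000, 000
Majority votes: 01100

01100


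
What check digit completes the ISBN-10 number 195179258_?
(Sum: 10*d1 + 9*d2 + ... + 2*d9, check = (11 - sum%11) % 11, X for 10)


Weighted sum: 264
264 mod 11 = 0

Check digit: 0


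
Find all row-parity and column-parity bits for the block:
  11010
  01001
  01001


Row parities: 100
Column parities: 11010

Row P: 100, Col P: 11010, Corner: 1


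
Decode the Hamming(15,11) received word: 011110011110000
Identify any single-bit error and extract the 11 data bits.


Syndrome = 0: no error detected

Data: 11001110000 (no errors)


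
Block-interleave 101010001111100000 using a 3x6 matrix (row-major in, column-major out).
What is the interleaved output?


Matrix:
  101010
  001111
  100000
Read columns: 101000110010110010

101000110010110010


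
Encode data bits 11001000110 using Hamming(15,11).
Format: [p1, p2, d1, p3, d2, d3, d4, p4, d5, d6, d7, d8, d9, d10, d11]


Parity bits: p1=0, p2=0, p3=1, p4=1

001110011000110


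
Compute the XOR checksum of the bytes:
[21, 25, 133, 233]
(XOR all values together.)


XOR chain: 21 ^ 25 ^ 133 ^ 233 = 96

96


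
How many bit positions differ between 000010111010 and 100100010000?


XOR: 100110101010
Count of 1s: 6

6


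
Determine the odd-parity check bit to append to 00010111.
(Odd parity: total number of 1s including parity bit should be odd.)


Number of 1s in data: 4
Parity bit: 1

1


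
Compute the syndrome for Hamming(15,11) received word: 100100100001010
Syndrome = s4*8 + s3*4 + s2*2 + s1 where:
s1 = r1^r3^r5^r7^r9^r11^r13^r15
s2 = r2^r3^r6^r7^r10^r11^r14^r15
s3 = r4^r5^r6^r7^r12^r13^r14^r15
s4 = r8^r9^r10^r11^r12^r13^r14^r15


s1=0, s2=0, s3=0, s4=0

Syndrome = 0 (no error)


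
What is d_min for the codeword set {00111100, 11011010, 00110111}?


Comparing all pairs, minimum distance: 3
Can detect 2 errors, correct 1 errors

3


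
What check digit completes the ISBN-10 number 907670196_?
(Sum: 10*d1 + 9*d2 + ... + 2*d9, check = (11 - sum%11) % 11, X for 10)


Weighted sum: 273
273 mod 11 = 9

Check digit: 2


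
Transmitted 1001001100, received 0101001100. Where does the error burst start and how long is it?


XOR: 1100000000

Burst at position 0, length 2


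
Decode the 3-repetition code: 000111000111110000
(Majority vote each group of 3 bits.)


Groups: 000, 111, 000, 111, 110, 000
Majority votes: 010110

010110


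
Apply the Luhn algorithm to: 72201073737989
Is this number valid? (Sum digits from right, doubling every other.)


Luhn sum = 59
59 mod 10 = 9

Invalid (Luhn sum mod 10 = 9)


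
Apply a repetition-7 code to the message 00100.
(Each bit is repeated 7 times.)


Each bit -> 7 copies

00000000000000111111100000000000000


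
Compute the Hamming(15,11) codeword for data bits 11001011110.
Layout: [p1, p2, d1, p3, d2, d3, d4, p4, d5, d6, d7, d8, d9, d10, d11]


Parity bits: p1=1, p2=1, p3=0, p4=1

111010011011110


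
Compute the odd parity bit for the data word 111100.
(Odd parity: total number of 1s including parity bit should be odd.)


Number of 1s in data: 4
Parity bit: 1

1


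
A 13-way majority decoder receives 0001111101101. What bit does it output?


Ones: 8 out of 13
Threshold: 7

1 (8/13 voted 1)


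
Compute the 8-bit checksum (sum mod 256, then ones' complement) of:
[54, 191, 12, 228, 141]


Sum = 626 mod 256 = 114
Complement = 141

141


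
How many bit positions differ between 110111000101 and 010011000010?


XOR: 100100000111
Count of 1s: 5

5


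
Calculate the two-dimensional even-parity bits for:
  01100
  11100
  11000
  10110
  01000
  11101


Row parities: 010110
Column parities: 01011

Row P: 010110, Col P: 01011, Corner: 1


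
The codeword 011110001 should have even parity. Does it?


Number of 1s: 5

No, parity error (5 ones)


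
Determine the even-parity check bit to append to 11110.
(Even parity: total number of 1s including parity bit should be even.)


Number of 1s in data: 4
Parity bit: 0

0


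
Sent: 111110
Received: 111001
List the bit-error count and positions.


XOR: 000111

3 error(s) at position(s): 3, 4, 5


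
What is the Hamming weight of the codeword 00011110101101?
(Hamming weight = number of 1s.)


Counting 1s in 00011110101101

8


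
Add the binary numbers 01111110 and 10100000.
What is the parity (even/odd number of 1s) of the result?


01111110 = 126
10100000 = 160
Sum = 286 = 100011110
1s count = 5

odd parity (5 ones in 100011110)


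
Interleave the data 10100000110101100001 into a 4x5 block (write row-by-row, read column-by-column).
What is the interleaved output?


Matrix:
  10100
  00011
  01011
  00001
Read columns: 10000010100001100111

10000010100001100111


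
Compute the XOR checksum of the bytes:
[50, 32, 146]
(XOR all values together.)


XOR chain: 50 ^ 32 ^ 146 = 128

128


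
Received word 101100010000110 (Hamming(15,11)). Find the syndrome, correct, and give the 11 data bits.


Syndrome = 13: error at position 13

Data: 10000000010 (corrected bit 13)


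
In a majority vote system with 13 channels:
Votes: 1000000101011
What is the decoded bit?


Ones: 5 out of 13
Threshold: 7

0 (5/13 voted 1)


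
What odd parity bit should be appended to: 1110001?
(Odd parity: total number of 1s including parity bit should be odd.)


Number of 1s in data: 4
Parity bit: 1

1


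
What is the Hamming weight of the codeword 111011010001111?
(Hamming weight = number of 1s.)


Counting 1s in 111011010001111

10


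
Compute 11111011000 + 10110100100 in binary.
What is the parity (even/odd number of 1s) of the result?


11111011000 = 2008
10110100100 = 1444
Sum = 3452 = 110101111100
1s count = 8

even parity (8 ones in 110101111100)


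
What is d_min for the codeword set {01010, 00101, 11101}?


Comparing all pairs, minimum distance: 2
Can detect 1 errors, correct 0 errors

2


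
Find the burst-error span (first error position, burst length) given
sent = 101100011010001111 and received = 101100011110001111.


XOR: 000000000100000000

Burst at position 9, length 1


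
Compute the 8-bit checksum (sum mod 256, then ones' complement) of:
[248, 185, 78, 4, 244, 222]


Sum = 981 mod 256 = 213
Complement = 42

42


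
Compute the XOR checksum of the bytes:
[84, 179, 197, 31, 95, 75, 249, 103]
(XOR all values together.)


XOR chain: 84 ^ 179 ^ 197 ^ 31 ^ 95 ^ 75 ^ 249 ^ 103 = 183

183


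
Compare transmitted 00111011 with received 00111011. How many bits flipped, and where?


XOR: 00000000

0 errors (received matches sent)


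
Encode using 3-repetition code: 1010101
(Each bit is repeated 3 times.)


Each bit -> 3 copies

111000111000111000111


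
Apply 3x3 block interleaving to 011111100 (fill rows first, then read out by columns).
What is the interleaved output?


Matrix:
  011
  111
  100
Read columns: 011110110

011110110


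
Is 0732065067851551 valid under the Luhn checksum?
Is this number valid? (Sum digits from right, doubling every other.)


Luhn sum = 53
53 mod 10 = 3

Invalid (Luhn sum mod 10 = 3)


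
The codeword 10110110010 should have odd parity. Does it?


Number of 1s: 6

No, parity error (6 ones)


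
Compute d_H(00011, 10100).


XOR: 10111
Count of 1s: 4

4


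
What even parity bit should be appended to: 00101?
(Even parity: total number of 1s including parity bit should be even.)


Number of 1s in data: 2
Parity bit: 0

0


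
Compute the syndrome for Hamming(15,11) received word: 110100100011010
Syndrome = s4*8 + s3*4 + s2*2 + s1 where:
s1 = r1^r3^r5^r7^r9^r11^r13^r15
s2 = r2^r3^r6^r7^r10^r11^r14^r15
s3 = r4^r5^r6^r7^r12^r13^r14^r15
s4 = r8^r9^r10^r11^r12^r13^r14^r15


s1=1, s2=0, s3=0, s4=1

Syndrome = 9 (error at position 9)


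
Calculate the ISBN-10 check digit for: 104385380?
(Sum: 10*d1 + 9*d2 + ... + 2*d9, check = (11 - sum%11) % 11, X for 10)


Weighted sum: 172
172 mod 11 = 7

Check digit: 4


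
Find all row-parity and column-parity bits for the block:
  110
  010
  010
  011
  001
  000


Row parities: 011010
Column parities: 100

Row P: 011010, Col P: 100, Corner: 1


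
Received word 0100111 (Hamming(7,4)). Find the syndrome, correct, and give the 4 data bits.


Syndrome = 6: error at position 6

Data: 0101 (corrected bit 6)


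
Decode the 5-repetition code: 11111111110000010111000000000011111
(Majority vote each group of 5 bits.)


Groups: 11111, 11111, 00000, 10111, 00000, 00000, 11111
Majority votes: 1101001

1101001


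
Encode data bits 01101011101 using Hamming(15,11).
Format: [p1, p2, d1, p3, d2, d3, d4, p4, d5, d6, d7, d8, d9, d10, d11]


Parity bits: p1=1, p2=1, p3=1, p4=1

110111011011101


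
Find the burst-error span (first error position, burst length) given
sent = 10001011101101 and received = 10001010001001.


XOR: 00000001100100

Burst at position 7, length 5


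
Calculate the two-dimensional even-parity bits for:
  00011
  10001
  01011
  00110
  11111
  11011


Row parities: 001010
Column parities: 11011

Row P: 001010, Col P: 11011, Corner: 0


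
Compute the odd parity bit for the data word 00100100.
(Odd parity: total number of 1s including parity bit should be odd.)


Number of 1s in data: 2
Parity bit: 1

1


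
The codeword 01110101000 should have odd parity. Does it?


Number of 1s: 5

Yes, parity is correct (5 ones)


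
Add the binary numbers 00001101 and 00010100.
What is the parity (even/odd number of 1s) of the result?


00001101 = 13
00010100 = 20
Sum = 33 = 100001
1s count = 2

even parity (2 ones in 100001)


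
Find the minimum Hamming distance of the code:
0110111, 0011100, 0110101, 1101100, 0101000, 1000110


Comparing all pairs, minimum distance: 1
Can detect 0 errors, correct 0 errors

1


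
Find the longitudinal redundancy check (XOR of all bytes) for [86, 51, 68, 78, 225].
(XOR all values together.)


XOR chain: 86 ^ 51 ^ 68 ^ 78 ^ 225 = 142

142


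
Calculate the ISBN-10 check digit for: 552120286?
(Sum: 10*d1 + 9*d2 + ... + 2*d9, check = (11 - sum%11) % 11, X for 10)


Weighted sum: 174
174 mod 11 = 9

Check digit: 2


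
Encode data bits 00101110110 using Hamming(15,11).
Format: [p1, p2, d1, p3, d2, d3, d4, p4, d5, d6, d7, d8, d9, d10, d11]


Parity bits: p1=1, p2=0, p3=1, p4=1

100101011110110


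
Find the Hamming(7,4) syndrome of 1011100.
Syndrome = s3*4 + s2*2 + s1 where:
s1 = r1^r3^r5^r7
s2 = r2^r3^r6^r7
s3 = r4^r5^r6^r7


s1=1, s2=1, s3=0

Syndrome = 3 (error at position 3)


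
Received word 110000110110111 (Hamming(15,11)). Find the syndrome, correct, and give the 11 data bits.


Syndrome = 1: error at position 1

Data: 00010110111 (corrected bit 1)


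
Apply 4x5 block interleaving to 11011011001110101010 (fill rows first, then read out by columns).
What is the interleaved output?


Matrix:
  11011
  01100
  11101
  01010
Read columns: 10101111011010011010

10101111011010011010


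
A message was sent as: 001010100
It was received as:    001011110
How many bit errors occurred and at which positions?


XOR: 000001010

2 error(s) at position(s): 5, 7


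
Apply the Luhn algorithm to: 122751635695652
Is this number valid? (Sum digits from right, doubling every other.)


Luhn sum = 58
58 mod 10 = 8

Invalid (Luhn sum mod 10 = 8)


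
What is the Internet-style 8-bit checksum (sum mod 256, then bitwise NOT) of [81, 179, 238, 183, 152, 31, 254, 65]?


Sum = 1183 mod 256 = 159
Complement = 96

96


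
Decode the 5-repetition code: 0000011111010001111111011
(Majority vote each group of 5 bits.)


Groups: 00000, 11111, 01000, 11111, 11011
Majority votes: 01011

01011


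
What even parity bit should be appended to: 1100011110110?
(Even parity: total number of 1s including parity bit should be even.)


Number of 1s in data: 8
Parity bit: 0

0


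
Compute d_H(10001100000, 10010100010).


XOR: 00011000010
Count of 1s: 3

3


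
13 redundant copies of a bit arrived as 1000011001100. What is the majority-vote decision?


Ones: 5 out of 13
Threshold: 7

0 (5/13 voted 1)


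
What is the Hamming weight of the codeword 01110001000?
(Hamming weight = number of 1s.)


Counting 1s in 01110001000

4


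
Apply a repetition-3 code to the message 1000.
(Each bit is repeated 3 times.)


Each bit -> 3 copies

111000000000


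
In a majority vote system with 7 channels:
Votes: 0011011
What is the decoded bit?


Ones: 4 out of 7
Threshold: 4

1 (4/7 voted 1)


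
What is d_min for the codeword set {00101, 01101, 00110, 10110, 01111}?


Comparing all pairs, minimum distance: 1
Can detect 0 errors, correct 0 errors

1


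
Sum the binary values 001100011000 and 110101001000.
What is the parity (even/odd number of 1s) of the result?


001100011000 = 792
110101001000 = 3400
Sum = 4192 = 1000001100000
1s count = 3

odd parity (3 ones in 1000001100000)


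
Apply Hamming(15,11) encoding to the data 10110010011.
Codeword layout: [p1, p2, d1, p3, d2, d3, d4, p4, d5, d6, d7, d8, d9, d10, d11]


Parity bits: p1=0, p2=0, p3=0, p4=1

001001110010011


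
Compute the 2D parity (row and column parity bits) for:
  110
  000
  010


Row parities: 001
Column parities: 100

Row P: 001, Col P: 100, Corner: 1


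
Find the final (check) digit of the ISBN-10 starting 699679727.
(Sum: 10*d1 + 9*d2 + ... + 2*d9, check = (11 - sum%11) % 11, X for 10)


Weighted sum: 390
390 mod 11 = 5

Check digit: 6


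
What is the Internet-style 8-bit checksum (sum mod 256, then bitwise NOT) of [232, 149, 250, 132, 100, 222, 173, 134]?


Sum = 1392 mod 256 = 112
Complement = 143

143


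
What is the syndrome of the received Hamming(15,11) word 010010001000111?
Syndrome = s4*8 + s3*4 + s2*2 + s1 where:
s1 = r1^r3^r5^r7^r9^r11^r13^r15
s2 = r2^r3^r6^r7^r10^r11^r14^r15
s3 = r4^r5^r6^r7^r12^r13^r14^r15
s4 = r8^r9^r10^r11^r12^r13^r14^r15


s1=0, s2=1, s3=0, s4=0

Syndrome = 2 (error at position 2)


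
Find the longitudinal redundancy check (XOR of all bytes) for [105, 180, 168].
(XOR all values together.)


XOR chain: 105 ^ 180 ^ 168 = 117

117


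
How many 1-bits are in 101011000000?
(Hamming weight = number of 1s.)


Counting 1s in 101011000000

4


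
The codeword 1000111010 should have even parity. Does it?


Number of 1s: 5

No, parity error (5 ones)


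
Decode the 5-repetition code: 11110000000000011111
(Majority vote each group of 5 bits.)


Groups: 11110, 00000, 00000, 11111
Majority votes: 1001

1001


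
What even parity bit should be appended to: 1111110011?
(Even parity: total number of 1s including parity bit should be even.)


Number of 1s in data: 8
Parity bit: 0

0


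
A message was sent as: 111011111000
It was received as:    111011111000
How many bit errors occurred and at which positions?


XOR: 000000000000

0 errors (received matches sent)


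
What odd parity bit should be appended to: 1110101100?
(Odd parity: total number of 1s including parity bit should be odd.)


Number of 1s in data: 6
Parity bit: 1

1


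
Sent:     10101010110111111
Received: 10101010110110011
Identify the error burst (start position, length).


XOR: 00000000000001100

Burst at position 13, length 2


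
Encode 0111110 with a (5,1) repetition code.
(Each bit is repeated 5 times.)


Each bit -> 5 copies

00000111111111111111111111111100000


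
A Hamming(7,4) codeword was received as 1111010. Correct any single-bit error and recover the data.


Syndrome = 2: error at position 2

Data: 1010 (corrected bit 2)


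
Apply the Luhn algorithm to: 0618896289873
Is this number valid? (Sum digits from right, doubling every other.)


Luhn sum = 71
71 mod 10 = 1

Invalid (Luhn sum mod 10 = 1)


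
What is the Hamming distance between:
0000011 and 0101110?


XOR: 0101101
Count of 1s: 4

4


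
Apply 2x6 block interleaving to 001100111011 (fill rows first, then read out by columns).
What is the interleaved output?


Matrix:
  001100
  111011
Read columns: 010111100101

010111100101


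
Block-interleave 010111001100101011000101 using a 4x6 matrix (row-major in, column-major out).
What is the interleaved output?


Matrix:
  010111
  001100
  101011
  000101
Read columns: 001010000110110110101011

001010000110110110101011


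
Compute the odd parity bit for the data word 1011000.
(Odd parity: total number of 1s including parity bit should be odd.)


Number of 1s in data: 3
Parity bit: 0

0


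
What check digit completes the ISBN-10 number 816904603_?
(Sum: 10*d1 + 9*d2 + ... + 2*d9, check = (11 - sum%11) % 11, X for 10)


Weighted sum: 250
250 mod 11 = 8

Check digit: 3


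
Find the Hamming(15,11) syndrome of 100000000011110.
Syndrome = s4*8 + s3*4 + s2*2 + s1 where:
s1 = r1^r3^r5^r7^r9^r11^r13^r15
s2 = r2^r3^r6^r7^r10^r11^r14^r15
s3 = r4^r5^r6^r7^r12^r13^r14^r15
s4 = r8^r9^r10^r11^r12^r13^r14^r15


s1=1, s2=0, s3=1, s4=0

Syndrome = 5 (error at position 5)


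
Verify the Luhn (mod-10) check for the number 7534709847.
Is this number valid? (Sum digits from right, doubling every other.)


Luhn sum = 57
57 mod 10 = 7

Invalid (Luhn sum mod 10 = 7)


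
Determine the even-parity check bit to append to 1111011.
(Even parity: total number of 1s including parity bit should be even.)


Number of 1s in data: 6
Parity bit: 0

0


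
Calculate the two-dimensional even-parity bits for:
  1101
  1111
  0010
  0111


Row parities: 1011
Column parities: 0111

Row P: 1011, Col P: 0111, Corner: 1


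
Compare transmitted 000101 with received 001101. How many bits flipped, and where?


XOR: 001000

1 error(s) at position(s): 2


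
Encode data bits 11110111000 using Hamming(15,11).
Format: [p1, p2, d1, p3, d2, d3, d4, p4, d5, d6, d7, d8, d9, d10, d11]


Parity bits: p1=0, p2=1, p3=0, p4=1

011011110111000


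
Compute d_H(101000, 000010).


XOR: 101010
Count of 1s: 3

3


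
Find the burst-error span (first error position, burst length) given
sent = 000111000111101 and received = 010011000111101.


XOR: 010100000000000

Burst at position 1, length 3


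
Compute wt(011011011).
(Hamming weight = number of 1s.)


Counting 1s in 011011011

6


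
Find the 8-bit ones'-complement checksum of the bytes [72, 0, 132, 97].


Sum = 301 mod 256 = 45
Complement = 210

210


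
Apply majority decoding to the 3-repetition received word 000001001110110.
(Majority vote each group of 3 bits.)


Groups: 000, 001, 001, 110, 110
Majority votes: 00011

00011


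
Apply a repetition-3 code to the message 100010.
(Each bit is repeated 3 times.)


Each bit -> 3 copies

111000000000111000


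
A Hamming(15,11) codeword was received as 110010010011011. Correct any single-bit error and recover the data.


Syndrome = 8: error at position 8

Data: 01000011011 (corrected bit 8)


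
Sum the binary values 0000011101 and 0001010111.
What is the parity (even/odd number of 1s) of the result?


0000011101 = 29
0001010111 = 87
Sum = 116 = 1110100
1s count = 4

even parity (4 ones in 1110100)


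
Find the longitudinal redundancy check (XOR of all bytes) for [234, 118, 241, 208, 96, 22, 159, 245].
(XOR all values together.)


XOR chain: 234 ^ 118 ^ 241 ^ 208 ^ 96 ^ 22 ^ 159 ^ 245 = 161

161


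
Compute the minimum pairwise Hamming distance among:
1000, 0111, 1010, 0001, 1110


Comparing all pairs, minimum distance: 1
Can detect 0 errors, correct 0 errors

1


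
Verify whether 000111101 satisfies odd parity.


Number of 1s: 5

Yes, parity is correct (5 ones)


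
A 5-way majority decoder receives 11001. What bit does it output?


Ones: 3 out of 5
Threshold: 3

1 (3/5 voted 1)


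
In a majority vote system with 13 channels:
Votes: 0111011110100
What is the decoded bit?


Ones: 8 out of 13
Threshold: 7

1 (8/13 voted 1)


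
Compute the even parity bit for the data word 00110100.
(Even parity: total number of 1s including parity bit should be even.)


Number of 1s in data: 3
Parity bit: 1

1


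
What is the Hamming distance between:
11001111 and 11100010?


XOR: 00101101
Count of 1s: 4

4


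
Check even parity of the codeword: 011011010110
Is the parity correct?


Number of 1s: 7

No, parity error (7 ones)


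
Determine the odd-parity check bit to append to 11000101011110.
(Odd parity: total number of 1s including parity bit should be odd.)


Number of 1s in data: 8
Parity bit: 1

1


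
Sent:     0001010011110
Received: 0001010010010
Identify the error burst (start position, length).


XOR: 0000000001100

Burst at position 9, length 2


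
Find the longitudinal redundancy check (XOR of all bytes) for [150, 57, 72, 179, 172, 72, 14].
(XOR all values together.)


XOR chain: 150 ^ 57 ^ 72 ^ 179 ^ 172 ^ 72 ^ 14 = 190

190


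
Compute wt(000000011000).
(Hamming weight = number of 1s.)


Counting 1s in 000000011000

2


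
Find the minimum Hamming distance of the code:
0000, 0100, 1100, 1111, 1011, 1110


Comparing all pairs, minimum distance: 1
Can detect 0 errors, correct 0 errors

1


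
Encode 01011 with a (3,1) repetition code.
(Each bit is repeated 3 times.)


Each bit -> 3 copies

000111000111111


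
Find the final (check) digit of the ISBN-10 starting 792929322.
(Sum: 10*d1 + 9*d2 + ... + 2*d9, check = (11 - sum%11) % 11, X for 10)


Weighted sum: 309
309 mod 11 = 1

Check digit: X


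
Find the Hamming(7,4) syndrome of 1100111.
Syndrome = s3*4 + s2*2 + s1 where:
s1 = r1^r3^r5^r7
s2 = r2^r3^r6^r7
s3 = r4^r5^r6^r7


s1=1, s2=1, s3=1

Syndrome = 7 (error at position 7)


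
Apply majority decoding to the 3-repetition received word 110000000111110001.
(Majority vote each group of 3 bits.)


Groups: 110, 000, 000, 111, 110, 001
Majority votes: 100110

100110


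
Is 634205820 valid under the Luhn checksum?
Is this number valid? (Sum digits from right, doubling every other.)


Luhn sum = 33
33 mod 10 = 3

Invalid (Luhn sum mod 10 = 3)


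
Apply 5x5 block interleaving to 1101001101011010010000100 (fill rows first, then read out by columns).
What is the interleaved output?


Matrix:
  11010
  01101
  01101
  00100
  00100
Read columns: 1000011100011111000001100

1000011100011111000001100


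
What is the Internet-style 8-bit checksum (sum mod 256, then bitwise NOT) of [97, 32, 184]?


Sum = 313 mod 256 = 57
Complement = 198

198


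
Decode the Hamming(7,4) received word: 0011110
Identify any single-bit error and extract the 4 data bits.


Syndrome = 4: error at position 4

Data: 1110 (corrected bit 4)


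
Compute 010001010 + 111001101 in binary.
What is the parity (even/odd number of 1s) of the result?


010001010 = 138
111001101 = 461
Sum = 599 = 1001010111
1s count = 6

even parity (6 ones in 1001010111)


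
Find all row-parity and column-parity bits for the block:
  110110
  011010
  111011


Row parities: 011
Column parities: 010111

Row P: 011, Col P: 010111, Corner: 0
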